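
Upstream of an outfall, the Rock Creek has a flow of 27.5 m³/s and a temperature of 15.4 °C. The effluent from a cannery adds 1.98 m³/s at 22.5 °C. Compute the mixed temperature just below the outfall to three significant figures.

Flow-weighted mixing: C = (Q_r C_r + Q_w C_w)/(Q_r + Q_w)
= (27.5×15.4 + 1.98×22.5)/(27.5 + 1.98) = 468.1/29.48 = 15.88 °C.

15.9 °C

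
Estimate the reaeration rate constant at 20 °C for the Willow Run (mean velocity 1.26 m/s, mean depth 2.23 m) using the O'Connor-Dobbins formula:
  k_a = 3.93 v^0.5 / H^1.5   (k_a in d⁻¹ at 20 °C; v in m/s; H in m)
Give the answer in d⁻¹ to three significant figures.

k_a = 3.93 × 1.26^0.5 / 2.23^1.5 = 3.93 × 1.122 / 3.330 = 1.325 d⁻¹.

k_a ≈ 1.32 d⁻¹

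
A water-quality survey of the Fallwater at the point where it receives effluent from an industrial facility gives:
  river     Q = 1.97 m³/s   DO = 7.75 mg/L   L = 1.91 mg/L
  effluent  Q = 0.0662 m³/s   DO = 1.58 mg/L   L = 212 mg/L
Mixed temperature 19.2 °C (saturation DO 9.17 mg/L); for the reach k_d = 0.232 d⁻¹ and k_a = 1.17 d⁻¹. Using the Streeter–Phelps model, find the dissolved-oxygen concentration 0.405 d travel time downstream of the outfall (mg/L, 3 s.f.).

DO ≈ 7.54 mg/L

Mixed DO = (1.97×7.75 + 0.0662×1.58)/(1.97+0.0662) = 15.37/2.036 = 7.549 mg/L.
Mixed L₀ = (1.97×1.91 + 0.0662×212)/(2.036) = 17.80/2.036 = 8.740 mg/L.
Initial deficit D₀ = C_s − DO₀ = 9.17 − 7.549 = 1.621 mg/L.
D(0.405) = [0.232×8.740/(1.17−0.232)](e^(−0.232×0.405) − e^(−1.17×0.405)) + 1.621 e^(−1.17×0.405)
= 2.162 × (0.9103 − 0.6226) + 1.621 × 0.6226 = 1.631 mg/L.
DO = 9.17 − 1.631 = 7.539 mg/L.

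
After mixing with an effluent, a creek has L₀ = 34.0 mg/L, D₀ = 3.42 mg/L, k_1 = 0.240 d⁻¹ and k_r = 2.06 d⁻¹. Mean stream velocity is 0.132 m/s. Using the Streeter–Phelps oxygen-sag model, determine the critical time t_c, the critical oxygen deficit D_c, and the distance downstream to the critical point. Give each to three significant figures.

With k_r/k_1 = 8.583 and 1 − D₀(k_r−k_1)/(k_1 L₀) = 0.2372,
t_c = ln(8.583 × 0.2372) / (2.06 − 0.240) = ln(2.036) / 1.820 = 0.7110/1.820 = 0.3907 d.
L(t_c) = L₀ e^(−k_1 t_c) = 34.0 × 0.9105 = 30.96 mg/L, and at the critical point k_r D_c = k_1 L, so D_c = (0.240/2.06) × 30.96 = 3.607 mg/L.
x_c = v t_c = 0.132 m/s × 0.3907 d × 86400 s/d = 4455 m ≈ 4.46 km.

t_c ≈ 0.391 d; D_c ≈ 3.61 mg/L; x_c ≈ 4.46 km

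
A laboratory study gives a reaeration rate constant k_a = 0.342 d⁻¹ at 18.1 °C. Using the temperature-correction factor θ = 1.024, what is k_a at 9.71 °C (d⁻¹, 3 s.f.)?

k_a(T₂) = k_a(T₁) · θ^(T₂−T₁) = 0.342 × 1.024^(9.71−18.1)
= 0.342 × 1.024^-8.39 = 0.342 × 0.8196 = 0.2803 d⁻¹.

k_a ≈ 0.280 d⁻¹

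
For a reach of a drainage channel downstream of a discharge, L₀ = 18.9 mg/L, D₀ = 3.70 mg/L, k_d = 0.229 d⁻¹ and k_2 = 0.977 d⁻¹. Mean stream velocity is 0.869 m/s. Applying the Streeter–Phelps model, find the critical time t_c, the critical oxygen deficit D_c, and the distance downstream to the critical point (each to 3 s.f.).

At the critical point dD/dt = 0, so k_d L₀ e^(−k_d t) = k_2 D. Substituting D(t) from the Streeter–Phelps equation and solving for t gives
t_c = ln[(k_2/k_d)(1 − D₀(k_2−k_d)/(k_d L₀))] / (k_2−k_d).
Here k_2−k_d = 0.7480 d⁻¹ and 1 − D₀(k_2−k_d)/(k_d L₀) = 1 − 3.70×0.7480/(0.229×18.9) = 0.3606, so
t_c = ln(4.266 × 0.3606) / 0.7480 = 0.4306 / 0.7480 = 0.5757 d.
D_c = (k_d/k_2) L₀ e^(−k_d t_c) = (0.229/0.977) × 18.9 × e^(−0.229×0.5757) = 0.2344 × 18.9 × 0.8765 = 3.883 mg/L.
x_c = v t_c = 0.869 m/s × 0.5757 d × 86400 s/d = 43230 m ≈ 43.2 km.

t_c ≈ 0.576 d; D_c ≈ 3.88 mg/L; x_c ≈ 43.2 km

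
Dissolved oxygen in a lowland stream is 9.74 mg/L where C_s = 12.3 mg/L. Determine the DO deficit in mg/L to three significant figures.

D ≈ 2.56 mg/L

D = C_s − C = 12.3 − 9.74 = 2.56 mg/L.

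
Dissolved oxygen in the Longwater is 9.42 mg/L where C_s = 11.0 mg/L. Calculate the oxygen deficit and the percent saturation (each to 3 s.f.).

D = C_s − C = 11.0 − 9.42 = 1.58 mg/L.
% saturation = 9.42/11.0 × 100 = 85.6 %.

D ≈ 1.58 mg/L; 85.6 % saturation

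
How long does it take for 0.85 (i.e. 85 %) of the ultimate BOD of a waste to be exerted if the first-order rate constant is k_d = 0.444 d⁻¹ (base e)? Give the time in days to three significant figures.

t ≈ 4.27 d

y/L₀ = 1 − e^(−k_d t) = 0.85 ⇒ e^(−k_d t) = 0.150
t = −ln(0.150) / 0.444 = 1.897 / 0.444 = 4.273 d.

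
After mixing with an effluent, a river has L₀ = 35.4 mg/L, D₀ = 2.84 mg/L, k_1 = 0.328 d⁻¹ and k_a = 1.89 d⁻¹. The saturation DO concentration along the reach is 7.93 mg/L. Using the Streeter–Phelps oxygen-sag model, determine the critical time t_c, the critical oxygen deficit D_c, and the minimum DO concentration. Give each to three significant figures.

At the critical point dD/dt = 0, so k_1 L₀ e^(−k_1 t) = k_a D. Substituting D(t) from the Streeter–Phelps equation and solving for t gives
t_c = ln[(k_a/k_1)(1 − D₀(k_a−k_1)/(k_1 L₀))] / (k_a−k_1).
Here k_a−k_1 = 1.562 d⁻¹ and 1 − D₀(k_a−k_1)/(k_1 L₀) = 1 − 2.84×1.562/(0.328×35.4) = 0.6179, so
t_c = ln(5.762 × 0.6179) / 1.562 = 1.270 / 1.562 = 0.8130 d.
D_c = (k_1/k_a) L₀ e^(−k_1 t_c) = (0.328/1.89) × 35.4 × e^(−0.328×0.8130) = 0.1735 × 35.4 × 0.7659 = 4.705 mg/L.
Minimum DO = C_s − D_c = 7.93 − 4.705 = 3.225 mg/L.

t_c ≈ 0.813 d; D_c ≈ 4.71 mg/L; min DO ≈ 3.22 mg/L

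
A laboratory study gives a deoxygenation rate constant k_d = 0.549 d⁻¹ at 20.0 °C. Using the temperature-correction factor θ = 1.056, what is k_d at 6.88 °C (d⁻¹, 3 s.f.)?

k_d ≈ 0.269 d⁻¹

k_d(T₂) = k_d(T₁) · θ^(T₂−T₁) = 0.549 × 1.056^(6.88−20.0)
= 0.549 × 1.056^-13.1 = 0.549 × 0.4892 = 0.2686 d⁻¹.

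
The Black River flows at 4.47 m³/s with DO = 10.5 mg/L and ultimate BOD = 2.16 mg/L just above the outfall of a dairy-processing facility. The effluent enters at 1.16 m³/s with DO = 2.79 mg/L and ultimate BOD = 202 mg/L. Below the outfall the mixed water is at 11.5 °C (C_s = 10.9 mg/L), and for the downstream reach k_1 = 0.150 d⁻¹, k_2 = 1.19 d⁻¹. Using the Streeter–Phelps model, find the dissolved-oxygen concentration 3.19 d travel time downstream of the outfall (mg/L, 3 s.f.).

Mixed DO = (4.47×10.5 + 1.16×2.79)/(4.47+1.16) = 50.17/5.630 = 8.911 mg/L.
Mixed L₀ = (4.47×2.16 + 1.16×202)/(5.630) = 244.0/5.630 = 43.33 mg/L.
Initial deficit D₀ = C_s − DO₀ = 10.9 − 8.911 = 1.989 mg/L.
D(3.19) = [0.150×43.33/(1.19−0.150)](e^(−0.150×3.19) − e^(−1.19×3.19)) + 1.989 e^(−1.19×3.19)
= 6.250 × (0.6197 − 0.02246) + 1.989 × 0.02246 = 3.778 mg/L.
DO = 10.9 − 3.778 = 7.122 mg/L.

DO ≈ 7.12 mg/L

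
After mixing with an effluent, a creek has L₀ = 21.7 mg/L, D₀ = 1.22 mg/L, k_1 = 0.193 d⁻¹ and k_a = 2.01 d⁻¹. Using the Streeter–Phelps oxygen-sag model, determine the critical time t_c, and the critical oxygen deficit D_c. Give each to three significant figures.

t_c ≈ 0.875 d; D_c ≈ 1.76 mg/L

With k_a/k_1 = 10.41 and 1 − D₀(k_a−k_1)/(k_1 L₀) = 0.4707,
t_c = ln(10.41 × 0.4707) / (2.01 − 0.193) = ln(4.902) / 1.817 = 1.590/1.817 = 0.8749 d.
L(t_c) = L₀ e^(−k_1 t_c) = 21.7 × 0.8446 = 18.33 mg/L, and at the critical point k_a D_c = k_1 L, so D_c = (0.193/2.01) × 18.33 = 1.760 mg/L.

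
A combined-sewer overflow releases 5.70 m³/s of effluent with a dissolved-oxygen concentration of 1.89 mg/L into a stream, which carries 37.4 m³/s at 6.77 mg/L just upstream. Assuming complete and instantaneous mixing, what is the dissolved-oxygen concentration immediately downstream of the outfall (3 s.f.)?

6.12 mg/L

Flow-weighted mixing: C = (Q_r C_r + Q_w C_w)/(Q_r + Q_w)
= (37.4×6.77 + 5.70×1.89)/(37.4 + 5.70) = 264.0/43.10 = 6.125 mg/L.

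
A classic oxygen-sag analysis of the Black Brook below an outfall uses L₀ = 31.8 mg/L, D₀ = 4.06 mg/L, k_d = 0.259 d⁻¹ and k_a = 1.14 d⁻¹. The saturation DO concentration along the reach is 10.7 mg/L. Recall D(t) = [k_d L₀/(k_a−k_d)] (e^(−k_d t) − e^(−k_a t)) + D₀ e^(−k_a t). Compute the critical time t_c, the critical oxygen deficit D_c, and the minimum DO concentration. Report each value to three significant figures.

t_c ≈ 1.04 d; D_c ≈ 5.53 mg/L; min DO ≈ 5.17 mg/L

t_c = [1/(k_a−k_d)] ln[(k_a/k_d)(1 − D₀(k_a−k_d)/(k_d L₀))]
= [1/(1.14−0.259)] ln[(1.14/0.259)(1 − 4.06×0.8810/(0.259×31.8))]
= (1/0.8810) ln[4.402 × 0.5657] = 1.135 × ln(2.490) = 1.135 × 0.9123 = 1.036 d.
L(t_c) = L₀ e^(−k_d t_c) = 31.8 × 0.7648 = 24.32 mg/L, and at the critical point k_a D_c = k_d L, so D_c = (0.259/1.14) × 24.32 = 5.525 mg/L.
Minimum DO = C_s − D_c = 10.7 − 5.525 = 5.175 mg/L.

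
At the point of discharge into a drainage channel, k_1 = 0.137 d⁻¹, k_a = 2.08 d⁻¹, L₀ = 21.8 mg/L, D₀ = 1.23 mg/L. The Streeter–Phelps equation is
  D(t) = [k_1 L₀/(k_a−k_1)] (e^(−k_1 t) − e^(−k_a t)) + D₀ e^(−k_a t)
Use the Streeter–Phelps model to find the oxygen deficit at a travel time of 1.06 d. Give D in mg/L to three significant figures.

k_1 L₀/(k_a−k_1) = 0.137×21.8/(2.08−0.137) = 2.987/1.943 = 1.537 mg/L.
e^(−k_1 t) = e^(−0.137×1.060) = 0.8648; e^(−k_a t) = e^(−2.08×1.060) = 0.1103.
D = 1.537 × (0.8648 − 0.1103) + 1.23 × 0.1103 = 1.160 + 0.1356 = 1.295 mg/L.

D ≈ 1.30 mg/L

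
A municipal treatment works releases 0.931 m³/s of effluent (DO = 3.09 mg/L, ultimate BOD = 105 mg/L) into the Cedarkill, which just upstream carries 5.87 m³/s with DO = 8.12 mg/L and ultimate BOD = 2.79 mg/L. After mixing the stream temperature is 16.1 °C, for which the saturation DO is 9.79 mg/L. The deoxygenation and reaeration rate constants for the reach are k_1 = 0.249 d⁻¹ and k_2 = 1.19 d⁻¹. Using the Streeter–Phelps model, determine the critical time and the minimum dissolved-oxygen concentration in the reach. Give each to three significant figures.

Mixed DO = (5.87×8.12 + 0.931×3.09)/(5.87+0.931) = 50.54/6.801 = 7.431 mg/L.
Mixed L₀ = (5.87×2.79 + 0.931×105)/(6.801) = 114.1/6.801 = 16.78 mg/L.
Initial deficit D₀ = C_s − DO₀ = 9.79 − 7.431 = 2.359 mg/L.
t_c = (1/0.9410) ln[(1.19/0.249)(1 − 2.359×0.9410/(0.249×16.78))] = 1.063 × ln(2.241) = 0.8574 d.
D_c = (0.249/1.19) × 16.78 × e^(−0.249×0.8574) = 0.2092 × 16.78 × 0.8078 = 2.836 mg/L.
Minimum DO = 9.79 − 2.836 = 6.954 mg/L.

t_c ≈ 0.857 d; minimum DO ≈ 6.95 mg/L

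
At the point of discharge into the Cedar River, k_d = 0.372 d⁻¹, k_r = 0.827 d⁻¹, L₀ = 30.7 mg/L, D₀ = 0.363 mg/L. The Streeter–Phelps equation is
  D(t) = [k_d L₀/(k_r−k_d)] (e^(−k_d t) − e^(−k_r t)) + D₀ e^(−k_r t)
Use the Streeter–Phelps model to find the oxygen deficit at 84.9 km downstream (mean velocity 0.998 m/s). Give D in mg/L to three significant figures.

Travel time t = x/v = 84.9 km / (0.998 m/s) = 84900 m / 0.998 m/s = 85070 s = 0.9846 d.
k_d L₀/(k_r−k_d) = 0.372×30.7/(0.827−0.372) = 11.42/0.4550 = 25.10 mg/L.
e^(−k_d t) = e^(−0.372×0.9846) = 0.6933; e^(−k_r t) = e^(−0.827×0.9846) = 0.4430.
D = 25.10 × (0.6933 − 0.4430) + 0.363 × 0.4430 = 6.284 + 0.1608 = 6.445 mg/L.

D ≈ 6.44 mg/L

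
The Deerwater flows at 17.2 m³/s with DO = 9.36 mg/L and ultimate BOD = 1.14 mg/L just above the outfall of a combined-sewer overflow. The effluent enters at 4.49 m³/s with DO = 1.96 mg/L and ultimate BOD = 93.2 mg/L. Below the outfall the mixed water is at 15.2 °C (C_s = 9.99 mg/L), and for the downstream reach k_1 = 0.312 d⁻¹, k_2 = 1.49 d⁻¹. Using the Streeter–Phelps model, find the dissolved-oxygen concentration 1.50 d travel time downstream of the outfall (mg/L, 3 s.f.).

Mixed DO = (17.2×9.36 + 4.49×1.96)/(17.2+4.49) = 169.8/21.69 = 7.828 mg/L.
Mixed L₀ = (17.2×1.14 + 4.49×93.2)/(21.69) = 438.1/21.69 = 20.20 mg/L.
Initial deficit D₀ = C_s − DO₀ = 9.99 − 7.828 = 2.162 mg/L.
D(1.50) = [0.312×20.20/(1.49−0.312)](e^(−0.312×1.50) − e^(−1.49×1.50)) + 2.162 e^(−1.49×1.50)
= 5.349 × (0.6263 − 0.1070) + 2.162 × 0.1070 = 3.009 mg/L.
DO = 9.99 − 3.009 = 6.981 mg/L.

DO ≈ 6.98 mg/L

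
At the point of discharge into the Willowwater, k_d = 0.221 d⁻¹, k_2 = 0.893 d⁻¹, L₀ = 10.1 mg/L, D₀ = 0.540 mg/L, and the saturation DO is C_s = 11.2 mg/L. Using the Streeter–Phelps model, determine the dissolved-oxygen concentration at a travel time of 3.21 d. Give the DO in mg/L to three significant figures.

DO ≈ 9.72 mg/L

k_d L₀/(k_2−k_d) = 0.221×10.1/(0.893−0.221) = 2.232/0.6720 = 3.322 mg/L.
e^(−k_d t) = e^(−0.221×3.210) = 0.4919; e^(−k_2 t) = e^(−0.893×3.210) = 0.05690.
D = 3.322 × (0.4919 − 0.05690) + 0.540 × 0.05690 = 1.445 + 0.03072 = 1.476 mg/L.
DO = C_s − D = 11.2 − 1.476 = 9.724 mg/L.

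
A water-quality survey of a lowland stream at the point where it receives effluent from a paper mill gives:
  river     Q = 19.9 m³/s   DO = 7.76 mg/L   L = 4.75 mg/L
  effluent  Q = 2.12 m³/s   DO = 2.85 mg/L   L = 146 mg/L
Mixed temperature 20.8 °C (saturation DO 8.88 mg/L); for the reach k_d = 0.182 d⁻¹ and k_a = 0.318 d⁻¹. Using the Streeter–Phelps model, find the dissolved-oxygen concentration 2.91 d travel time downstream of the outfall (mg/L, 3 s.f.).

Mixed DO = (19.9×7.76 + 2.12×2.85)/(19.9+2.12) = 160.5/22.02 = 7.287 mg/L.
Mixed L₀ = (19.9×4.75 + 2.12×146)/(22.02) = 404.0/22.02 = 18.35 mg/L.
Initial deficit D₀ = C_s − DO₀ = 8.88 − 7.287 = 1.593 mg/L.
D(2.91) = [0.182×18.35/(0.318−0.182)](e^(−0.182×2.91) − e^(−0.318×2.91)) + 1.593 e^(−0.318×2.91)
= 24.56 × (0.5888 − 0.3964) + 1.593 × 0.3964 = 5.357 mg/L.
DO = 8.88 − 5.357 = 3.523 mg/L.

DO ≈ 3.52 mg/L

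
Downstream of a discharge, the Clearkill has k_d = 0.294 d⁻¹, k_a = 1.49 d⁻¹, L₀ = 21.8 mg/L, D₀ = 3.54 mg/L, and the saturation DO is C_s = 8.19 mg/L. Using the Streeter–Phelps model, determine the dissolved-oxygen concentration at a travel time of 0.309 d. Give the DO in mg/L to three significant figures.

DO ≈ 4.44 mg/L

k_d L₀/(k_a−k_d) = 0.294×21.8/(1.49−0.294) = 6.409/1.196 = 5.359 mg/L.
e^(−k_d t) = e^(−0.294×0.3090) = 0.9132; e^(−k_a t) = e^(−1.49×0.3090) = 0.6310.
D = 5.359 × (0.9132 − 0.6310) + 3.54 × 0.6310 = 1.512 + 2.234 = 3.746 mg/L.
DO = C_s − D = 8.19 − 3.746 = 4.444 mg/L.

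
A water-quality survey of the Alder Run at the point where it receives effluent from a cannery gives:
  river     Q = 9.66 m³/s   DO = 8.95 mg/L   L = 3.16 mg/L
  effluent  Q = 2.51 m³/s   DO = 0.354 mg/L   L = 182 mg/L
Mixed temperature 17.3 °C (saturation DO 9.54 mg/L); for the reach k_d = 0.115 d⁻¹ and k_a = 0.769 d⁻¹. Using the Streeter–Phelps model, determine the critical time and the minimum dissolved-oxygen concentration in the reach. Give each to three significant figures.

t_c ≈ 2.28 d; minimum DO ≈ 4.93 mg/L

Mixed DO = (9.66×8.95 + 2.51×0.354)/(9.66+2.51) = 87.35/12.17 = 7.177 mg/L.
Mixed L₀ = (9.66×3.16 + 2.51×182)/(12.17) = 487.3/12.17 = 40.04 mg/L.
Initial deficit D₀ = C_s − DO₀ = 9.54 − 7.177 = 2.363 mg/L.
t_c = (1/0.6540) ln[(0.769/0.115)(1 − 2.363×0.6540/(0.115×40.04))] = 1.529 × ln(4.443) = 2.280 d.
D_c = (0.115/0.769) × 40.04 × e^(−0.115×2.280) = 0.1495 × 40.04 × 0.7693 = 4.607 mg/L.
Minimum DO = 9.54 − 4.607 = 4.933 mg/L.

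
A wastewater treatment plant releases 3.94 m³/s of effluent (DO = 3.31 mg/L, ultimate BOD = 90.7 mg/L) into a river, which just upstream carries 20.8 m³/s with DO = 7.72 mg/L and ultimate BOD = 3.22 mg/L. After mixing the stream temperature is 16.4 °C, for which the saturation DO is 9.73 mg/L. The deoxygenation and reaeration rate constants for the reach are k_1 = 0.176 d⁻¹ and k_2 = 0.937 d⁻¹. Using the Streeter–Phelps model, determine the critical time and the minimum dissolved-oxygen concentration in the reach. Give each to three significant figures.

t_c ≈ 0.685 d; minimum DO ≈ 6.87 mg/L

Mixed DO = (20.8×7.72 + 3.94×3.31)/(20.8+3.94) = 173.6/24.74 = 7.018 mg/L.
Mixed L₀ = (20.8×3.22 + 3.94×90.7)/(24.74) = 424.3/24.74 = 17.15 mg/L.
Initial deficit D₀ = C_s − DO₀ = 9.73 − 7.018 = 2.712 mg/L.
t_c = (1/0.7610) ln[(0.937/0.176)(1 − 2.712×0.7610/(0.176×17.15))] = 1.314 × ln(1.684) = 0.6845 d.
D_c = (0.176/0.937) × 17.15 × e^(−0.176×0.6845) = 0.1878 × 17.15 × 0.8865 = 2.856 mg/L.
Minimum DO = 9.73 − 2.856 = 6.874 mg/L.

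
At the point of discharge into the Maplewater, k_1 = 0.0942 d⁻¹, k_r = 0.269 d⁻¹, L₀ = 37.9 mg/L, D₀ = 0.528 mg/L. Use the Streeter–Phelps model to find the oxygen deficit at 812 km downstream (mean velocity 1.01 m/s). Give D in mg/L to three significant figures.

D ≈ 6.87 mg/L

Travel time t = x/v = 812 km / (1.01 m/s) = 812000 m / 1.01 m/s = 804000 s = 9.305 d.
k_1 L₀/(k_r−k_1) = 0.0942×37.9/(0.269−0.0942) = 3.570/0.1748 = 20.42 mg/L.
e^(−k_1 t) = e^(−0.0942×9.305) = 0.4162; e^(−k_r t) = e^(−0.269×9.305) = 0.08183.
D = 20.42 × (0.4162 − 0.08183) + 0.528 × 0.08183 = 6.830 + 0.04321 = 6.873 mg/L.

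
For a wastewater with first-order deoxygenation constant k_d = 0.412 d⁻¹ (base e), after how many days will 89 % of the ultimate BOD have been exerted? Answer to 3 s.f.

t ≈ 5.36 d

y/L₀ = 1 − e^(−k_d t) = 0.89 ⇒ e^(−k_d t) = 0.110
t = −ln(0.110) / 0.412 = 2.207 / 0.412 = 5.357 d.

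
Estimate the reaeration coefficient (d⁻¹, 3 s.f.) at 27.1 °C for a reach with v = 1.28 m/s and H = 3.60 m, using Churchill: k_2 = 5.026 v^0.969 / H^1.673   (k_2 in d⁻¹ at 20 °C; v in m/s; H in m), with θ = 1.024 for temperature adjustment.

k_2 ≈ 0.886 d⁻¹

k_2(20) = 5.026 × 1.28^0.969 / 3.60^1.673 = 5.026 × 1.270 / 8.525 = 0.7489 d⁻¹.
k_2(27.1) = 0.7489 × 1.024^(27.1−20) = 0.7489 × 1.183 = 0.8862 d⁻¹.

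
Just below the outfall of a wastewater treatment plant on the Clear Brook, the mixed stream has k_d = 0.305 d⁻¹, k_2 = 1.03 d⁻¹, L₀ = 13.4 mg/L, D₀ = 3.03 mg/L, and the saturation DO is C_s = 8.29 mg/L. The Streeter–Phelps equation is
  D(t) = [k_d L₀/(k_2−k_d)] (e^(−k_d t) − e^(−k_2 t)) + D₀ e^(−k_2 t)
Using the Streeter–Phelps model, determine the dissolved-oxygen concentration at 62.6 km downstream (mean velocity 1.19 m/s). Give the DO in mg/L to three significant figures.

Travel time t = x/v = 62.6 km / (1.19 m/s) = 62600 m / 1.19 m/s = 52610 s = 0.6089 d.
k_d L₀/(k_2−k_d) = 0.305×13.4/(1.03−0.305) = 4.087/0.7250 = 5.637 mg/L.
e^(−k_d t) = e^(−0.305×0.6089) = 0.8305; e^(−k_2 t) = e^(−1.03×0.6089) = 0.5341.
D = 5.637 × (0.8305 − 0.5341) + 3.03 × 0.5341 = 1.671 + 1.618 = 3.289 mg/L.
DO = C_s − D = 8.29 − 3.289 = 5.001 mg/L.

DO ≈ 5.00 mg/L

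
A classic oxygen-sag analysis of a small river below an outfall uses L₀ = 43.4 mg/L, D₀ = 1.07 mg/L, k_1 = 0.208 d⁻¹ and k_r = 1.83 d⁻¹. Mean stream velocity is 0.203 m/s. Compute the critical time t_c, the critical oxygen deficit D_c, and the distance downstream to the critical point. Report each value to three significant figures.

At the critical point dD/dt = 0, so k_1 L₀ e^(−k_1 t) = k_r D. Substituting D(t) from the Streeter–Phelps equation and solving for t gives
t_c = ln[(k_r/k_1)(1 − D₀(k_r−k_1)/(k_1 L₀))] / (k_r−k_1).
Here k_r−k_1 = 1.622 d⁻¹ and 1 − D₀(k_r−k_1)/(k_1 L₀) = 1 − 1.07×1.622/(0.208×43.4) = 0.8077, so
t_c = ln(8.798 × 0.8077) / 1.622 = 1.961 / 1.622 = 1.209 d.
D_c = (k_1/k_r) L₀ e^(−k_1 t_c) = (0.208/1.83) × 43.4 × e^(−0.208×1.209) = 0.1137 × 43.4 × 0.7777 = 3.836 mg/L.
x_c = v t_c = 0.203 m/s × 1.209 d × 86400 s/d = 21210 m ≈ 21.2 km.

t_c ≈ 1.21 d; D_c ≈ 3.84 mg/L; x_c ≈ 21.2 km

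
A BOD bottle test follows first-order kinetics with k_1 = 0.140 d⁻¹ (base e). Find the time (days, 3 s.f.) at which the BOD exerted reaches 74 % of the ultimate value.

y/L₀ = 1 − e^(−k_1 t) = 0.74 ⇒ e^(−k_1 t) = 0.260
t = −ln(0.260) / 0.140 = 1.347 / 0.140 = 9.622 d.

t ≈ 9.62 d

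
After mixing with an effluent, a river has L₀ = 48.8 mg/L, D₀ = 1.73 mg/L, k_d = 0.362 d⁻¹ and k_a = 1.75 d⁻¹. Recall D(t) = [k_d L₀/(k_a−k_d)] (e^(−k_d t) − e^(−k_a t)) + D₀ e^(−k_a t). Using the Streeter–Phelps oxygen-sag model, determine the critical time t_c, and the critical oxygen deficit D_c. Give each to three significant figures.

t_c ≈ 1.03 d; D_c ≈ 6.95 mg/L

At the critical point dD/dt = 0, so k_d L₀ e^(−k_d t) = k_a D. Substituting D(t) from the Streeter–Phelps equation and solving for t gives
t_c = ln[(k_a/k_d)(1 − D₀(k_a−k_d)/(k_d L₀))] / (k_a−k_d).
Here k_a−k_d = 1.388 d⁻¹ and 1 − D₀(k_a−k_d)/(k_d L₀) = 1 − 1.73×1.388/(0.362×48.8) = 0.8641, so
t_c = ln(4.834 × 0.8641) / 1.388 = 1.430 / 1.388 = 1.030 d.
L(t_c) = L₀ e^(−k_d t_c) = 48.8 × 0.6888 = 33.61 mg/L, and at the critical point k_a D_c = k_d L, so D_c = (0.362/1.75) × 33.61 = 6.953 mg/L.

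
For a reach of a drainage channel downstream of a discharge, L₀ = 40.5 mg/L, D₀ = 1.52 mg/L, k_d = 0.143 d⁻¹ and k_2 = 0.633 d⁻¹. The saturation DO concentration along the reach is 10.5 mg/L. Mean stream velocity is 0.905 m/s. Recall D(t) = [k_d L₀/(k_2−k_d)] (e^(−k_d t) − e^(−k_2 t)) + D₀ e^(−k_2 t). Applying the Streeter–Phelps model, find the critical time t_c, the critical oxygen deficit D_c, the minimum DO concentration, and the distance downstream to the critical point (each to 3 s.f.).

t_c ≈ 2.76 d; D_c ≈ 6.17 mg/L; min DO ≈ 4.33 mg/L; x_c ≈ 215 km

At the critical point dD/dt = 0, so k_d L₀ e^(−k_d t) = k_2 D. Substituting D(t) from the Streeter–Phelps equation and solving for t gives
t_c = ln[(k_2/k_d)(1 − D₀(k_2−k_d)/(k_d L₀))] / (k_2−k_d).
Here k_2−k_d = 0.4900 d⁻¹ and 1 − D₀(k_2−k_d)/(k_d L₀) = 1 − 1.52×0.4900/(0.143×40.5) = 0.8714, so
t_c = ln(4.427 × 0.8714) / 0.4900 = 1.350 / 0.4900 = 2.755 d.
D_c = (k_d/k_2) L₀ e^(−k_d t_c) = (0.143/0.633) × 40.5 × e^(−0.143×2.755) = 0.2259 × 40.5 × 0.6744 = 6.170 mg/L.
Minimum DO = C_s − D_c = 10.5 − 6.170 = 4.330 mg/L.
x_c = v t_c = 0.905 m/s × 2.755 d × 86400 s/d = 215400 m ≈ 215 km.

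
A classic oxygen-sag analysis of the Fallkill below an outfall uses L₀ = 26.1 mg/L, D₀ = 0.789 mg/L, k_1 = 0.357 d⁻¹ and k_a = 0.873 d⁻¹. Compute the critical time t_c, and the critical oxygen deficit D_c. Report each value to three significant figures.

t_c = [1/(k_a−k_1)] ln[(k_a/k_1)(1 − D₀(k_a−k_1)/(k_1 L₀))]
= [1/(0.873−0.357)] ln[(0.873/0.357)(1 − 0.789×0.5160/(0.357×26.1))]
= (1/0.5160) ln[2.445 × 0.9563] = 1.938 × ln(2.339) = 1.938 × 0.8495 = 1.646 d.
L(t_c) = L₀ e^(−k_1 t_c) = 26.1 × 0.5556 = 14.50 mg/L, and at the critical point k_a D_c = k_1 L, so D_c = (0.357/0.873) × 14.50 = 5.930 mg/L.

t_c ≈ 1.65 d; D_c ≈ 5.93 mg/L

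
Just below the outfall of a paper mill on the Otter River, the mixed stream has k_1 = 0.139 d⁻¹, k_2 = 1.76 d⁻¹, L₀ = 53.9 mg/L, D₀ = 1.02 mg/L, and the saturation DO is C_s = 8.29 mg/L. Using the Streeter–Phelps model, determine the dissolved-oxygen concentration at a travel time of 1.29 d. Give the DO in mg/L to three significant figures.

DO ≈ 4.80 mg/L

k_1 L₀/(k_2−k_1) = 0.139×53.9/(1.76−0.139) = 7.492/1.621 = 4.622 mg/L.
e^(−k_1 t) = e^(−0.139×1.290) = 0.8358; e^(−k_2 t) = e^(−1.76×1.290) = 0.1033.
D = 4.622 × (0.8358 − 0.1033) + 1.02 × 0.1033 = 3.386 + 0.1053 = 3.491 mg/L.
DO = C_s − D = 8.29 − 3.491 = 4.799 mg/L.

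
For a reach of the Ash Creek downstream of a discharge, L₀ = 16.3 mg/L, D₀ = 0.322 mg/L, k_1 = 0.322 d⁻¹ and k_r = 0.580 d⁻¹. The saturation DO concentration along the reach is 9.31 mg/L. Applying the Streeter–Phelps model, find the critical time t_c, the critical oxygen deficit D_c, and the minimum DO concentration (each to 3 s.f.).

t_c ≈ 2.22 d; D_c ≈ 4.43 mg/L; min DO ≈ 4.88 mg/L

At the critical point dD/dt = 0, so k_1 L₀ e^(−k_1 t) = k_r D. Substituting D(t) from the Streeter–Phelps equation and solving for t gives
t_c = ln[(k_r/k_1)(1 − D₀(k_r−k_1)/(k_1 L₀))] / (k_r−k_1).
Here k_r−k_1 = 0.2580 d⁻¹ and 1 − D₀(k_r−k_1)/(k_1 L₀) = 1 − 0.322×0.2580/(0.322×16.3) = 0.9842, so
t_c = ln(1.801 × 0.9842) / 0.2580 = 0.5725 / 0.2580 = 2.219 d.
D_c = (k_1/k_r) L₀ e^(−k_1 t_c) = (0.322/0.580) × 16.3 × e^(−0.322×2.219) = 0.5552 × 16.3 × 0.4894 = 4.429 mg/L.
Minimum DO = C_s − D_c = 9.31 − 4.429 = 4.881 mg/L.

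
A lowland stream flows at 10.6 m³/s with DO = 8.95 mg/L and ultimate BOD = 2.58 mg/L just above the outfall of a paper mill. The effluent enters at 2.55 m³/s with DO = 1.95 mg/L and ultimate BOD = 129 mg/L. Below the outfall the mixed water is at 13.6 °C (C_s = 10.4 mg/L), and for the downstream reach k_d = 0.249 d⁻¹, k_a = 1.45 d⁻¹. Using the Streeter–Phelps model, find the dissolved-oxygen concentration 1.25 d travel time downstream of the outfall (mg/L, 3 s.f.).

DO ≈ 6.74 mg/L

Mixed DO = (10.6×8.95 + 2.55×1.95)/(10.6+2.55) = 99.84/13.15 = 7.593 mg/L.
Mixed L₀ = (10.6×2.58 + 2.55×129)/(13.15) = 356.3/13.15 = 27.09 mg/L.
Initial deficit D₀ = C_s − DO₀ = 10.4 − 7.593 = 2.807 mg/L.
D(1.25) = [0.249×27.09/(1.45−0.249)](e^(−0.249×1.25) − e^(−1.45×1.25)) + 2.807 e^(−1.45×1.25)
= 5.618 × (0.7325 − 0.1632) + 2.807 × 0.1632 = 3.656 mg/L.
DO = 10.4 − 3.656 = 6.744 mg/L.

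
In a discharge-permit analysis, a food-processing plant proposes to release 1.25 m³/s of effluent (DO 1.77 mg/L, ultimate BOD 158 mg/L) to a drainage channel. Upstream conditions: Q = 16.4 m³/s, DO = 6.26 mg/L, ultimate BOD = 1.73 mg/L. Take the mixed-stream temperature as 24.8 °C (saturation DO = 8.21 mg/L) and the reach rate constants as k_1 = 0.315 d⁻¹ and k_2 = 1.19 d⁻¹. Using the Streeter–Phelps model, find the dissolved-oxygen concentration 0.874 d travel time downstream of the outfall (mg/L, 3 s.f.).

DO ≈ 5.54 mg/L

Mixed DO = (16.4×6.26 + 1.25×1.77)/(16.4+1.25) = 104.9/17.65 = 5.942 mg/L.
Mixed L₀ = (16.4×1.73 + 1.25×158)/(17.65) = 225.9/17.65 = 12.80 mg/L.
Initial deficit D₀ = C_s − DO₀ = 8.21 − 5.942 = 2.268 mg/L.
D(0.874) = [0.315×12.80/(1.19−0.315)](e^(−0.315×0.874) − e^(−1.19×0.874)) + 2.268 e^(−1.19×0.874)
= 4.607 × (0.7593 − 0.3534) + 2.268 × 0.3534 = 2.672 mg/L.
DO = 8.21 − 2.672 = 5.538 mg/L.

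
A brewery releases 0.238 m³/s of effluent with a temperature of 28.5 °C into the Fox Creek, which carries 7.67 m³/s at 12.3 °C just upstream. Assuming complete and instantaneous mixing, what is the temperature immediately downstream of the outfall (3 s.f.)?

Flow-weighted mixing: C = (Q_r C_r + Q_w C_w)/(Q_r + Q_w)
= (7.67×12.3 + 0.238×28.5)/(7.67 + 0.238) = 101.1/7.908 = 12.79 °C.

12.8 °C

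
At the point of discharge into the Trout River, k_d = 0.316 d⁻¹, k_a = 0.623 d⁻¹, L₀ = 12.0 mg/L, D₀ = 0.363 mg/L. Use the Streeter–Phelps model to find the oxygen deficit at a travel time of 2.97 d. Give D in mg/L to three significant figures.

D ≈ 2.95 mg/L

k_d L₀/(k_a−k_d) = 0.316×12.0/(0.623−0.316) = 3.792/0.3070 = 12.35 mg/L.
e^(−k_d t) = e^(−0.316×2.970) = 0.3912; e^(−k_a t) = e^(−0.623×2.970) = 0.1572.
D = 12.35 × (0.3912 − 0.1572) + 0.363 × 0.1572 = 2.891 + 0.05706 = 2.948 mg/L.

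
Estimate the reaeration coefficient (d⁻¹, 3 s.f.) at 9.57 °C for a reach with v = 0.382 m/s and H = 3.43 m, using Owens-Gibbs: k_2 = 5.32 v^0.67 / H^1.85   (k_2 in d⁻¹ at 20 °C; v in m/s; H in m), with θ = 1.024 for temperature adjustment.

k_2(20) = 5.32 × 0.382^0.67 / 3.43^1.85 = 5.32 × 0.5248 / 9.779 = 0.2855 d⁻¹.
k_2(9.57) = 0.2855 × 1.024^(9.57−20) = 0.2855 × 0.7809 = 0.2229 d⁻¹.

k_2 ≈ 0.223 d⁻¹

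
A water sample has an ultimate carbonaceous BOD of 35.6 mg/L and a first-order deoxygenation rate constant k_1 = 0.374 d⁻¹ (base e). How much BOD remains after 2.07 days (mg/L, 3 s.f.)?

L_t = L₀ e^(−k_1 t) = 35.6 × e^(−0.374×2.07) = 35.6 × 0.4611 = 16.41 mg/L.

L ≈ 16.4 mg/L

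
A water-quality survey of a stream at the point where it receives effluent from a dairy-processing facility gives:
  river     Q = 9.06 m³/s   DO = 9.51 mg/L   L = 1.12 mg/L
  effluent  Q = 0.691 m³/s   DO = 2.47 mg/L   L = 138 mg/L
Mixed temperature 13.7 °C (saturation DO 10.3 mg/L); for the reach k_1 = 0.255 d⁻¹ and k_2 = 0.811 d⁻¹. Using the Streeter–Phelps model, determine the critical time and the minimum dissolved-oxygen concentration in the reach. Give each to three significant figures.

t_c ≈ 1.54 d; minimum DO ≈ 8.00 mg/L

Mixed DO = (9.06×9.51 + 0.691×2.47)/(9.06+0.691) = 87.87/9.751 = 9.011 mg/L.
Mixed L₀ = (9.06×1.12 + 0.691×138)/(9.751) = 105.5/9.751 = 10.82 mg/L.
Initial deficit D₀ = C_s − DO₀ = 10.3 − 9.011 = 1.289 mg/L.
t_c = (1/0.5560) ln[(0.811/0.255)(1 − 1.289×0.5560/(0.255×10.82))] = 1.799 × ln(2.354) = 1.540 d.
D_c = (0.255/0.811) × 10.82 × e^(−0.255×1.540) = 0.3144 × 10.82 × 0.6752 = 2.297 mg/L.
Minimum DO = 10.3 − 2.297 = 8.003 mg/L.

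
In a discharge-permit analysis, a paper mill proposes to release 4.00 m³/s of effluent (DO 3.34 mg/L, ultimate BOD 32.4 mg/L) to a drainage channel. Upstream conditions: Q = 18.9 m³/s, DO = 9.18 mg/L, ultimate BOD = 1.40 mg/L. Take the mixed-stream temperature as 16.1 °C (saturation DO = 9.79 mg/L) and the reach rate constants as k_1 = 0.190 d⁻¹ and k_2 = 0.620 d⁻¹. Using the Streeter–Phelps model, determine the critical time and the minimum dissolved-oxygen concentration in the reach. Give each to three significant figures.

t_c ≈ 0.938 d; minimum DO ≈ 8.04 mg/L

Mixed DO = (18.9×9.18 + 4.00×3.34)/(18.9+4.00) = 186.9/22.90 = 8.160 mg/L.
Mixed L₀ = (18.9×1.40 + 4.00×32.4)/(22.90) = 156.1/22.90 = 6.815 mg/L.
Initial deficit D₀ = C_s − DO₀ = 9.79 − 8.160 = 1.630 mg/L.
t_c = (1/0.4300) ln[(0.620/0.190)(1 − 1.630×0.4300/(0.190×6.815))] = 2.326 × ln(1.497) = 0.9378 d.
D_c = (0.190/0.620) × 6.815 × e^(−0.190×0.9378) = 0.3065 × 6.815 × 0.8368 = 1.748 mg/L.
Minimum DO = 9.79 − 1.748 = 8.042 mg/L.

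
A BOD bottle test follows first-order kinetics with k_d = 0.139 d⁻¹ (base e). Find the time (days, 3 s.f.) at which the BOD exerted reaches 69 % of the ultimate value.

t ≈ 8.43 d

y/L₀ = 1 − e^(−k_d t) = 0.69 ⇒ e^(−k_d t) = 0.310
t = −ln(0.310) / 0.139 = 1.171 / 0.139 = 8.426 d.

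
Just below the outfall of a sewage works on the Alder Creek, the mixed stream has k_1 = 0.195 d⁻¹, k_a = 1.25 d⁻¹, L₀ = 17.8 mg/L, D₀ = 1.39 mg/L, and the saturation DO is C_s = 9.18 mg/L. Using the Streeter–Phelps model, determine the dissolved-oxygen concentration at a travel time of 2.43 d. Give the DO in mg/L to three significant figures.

k_1 L₀/(k_a−k_1) = 0.195×17.8/(1.25−0.195) = 3.471/1.055 = 3.290 mg/L.
e^(−k_1 t) = e^(−0.195×2.430) = 0.6226; e^(−k_a t) = e^(−1.25×2.430) = 0.04795.
D = 3.290 × (0.6226 − 0.04795) + 1.39 × 0.04795 = 1.891 + 0.06666 = 1.957 mg/L.
DO = C_s − D = 9.18 − 1.957 = 7.223 mg/L.

DO ≈ 7.22 mg/L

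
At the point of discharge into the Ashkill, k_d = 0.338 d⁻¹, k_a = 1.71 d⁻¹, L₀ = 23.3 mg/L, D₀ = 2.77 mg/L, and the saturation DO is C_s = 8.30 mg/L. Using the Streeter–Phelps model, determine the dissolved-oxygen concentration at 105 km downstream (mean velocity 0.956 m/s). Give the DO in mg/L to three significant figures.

DO ≈ 4.90 mg/L

Travel time t = x/v = 105 km / (0.956 m/s) = 105000 m / 0.956 m/s = 109800 s = 1.271 d.
k_d L₀/(k_a−k_d) = 0.338×23.3/(1.71−0.338) = 7.875/1.372 = 5.740 mg/L.
e^(−k_d t) = e^(−0.338×1.271) = 0.6507; e^(−k_a t) = e^(−1.71×1.271) = 0.1137.
D = 5.740 × (0.6507 − 0.1137) + 2.77 × 0.1137 = 3.082 + 0.3151 = 3.397 mg/L.
DO = C_s − D = 8.30 − 3.397 = 4.903 mg/L.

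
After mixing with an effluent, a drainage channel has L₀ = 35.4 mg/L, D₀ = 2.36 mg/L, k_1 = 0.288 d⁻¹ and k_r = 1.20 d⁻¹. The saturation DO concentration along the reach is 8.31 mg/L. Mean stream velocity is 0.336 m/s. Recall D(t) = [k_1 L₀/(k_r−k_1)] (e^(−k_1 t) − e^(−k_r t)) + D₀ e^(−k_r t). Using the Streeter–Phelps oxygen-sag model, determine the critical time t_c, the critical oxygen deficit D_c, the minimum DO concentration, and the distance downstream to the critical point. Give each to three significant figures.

t_c ≈ 1.30 d; D_c ≈ 5.83 mg/L; min DO ≈ 2.48 mg/L; x_c ≈ 37.9 km

t_c = [1/(k_r−k_1)] ln[(k_r/k_1)(1 − D₀(k_r−k_1)/(k_1 L₀))]
= [1/(1.20−0.288)] ln[(1.20/0.288)(1 − 2.36×0.9120/(0.288×35.4))]
= (1/0.9120) ln[4.167 × 0.7889] = 1.096 × ln(3.287) = 1.096 × 1.190 = 1.305 d.
D_c = (k_1/k_r) L₀ e^(−k_1 t_c) = (0.288/1.20) × 35.4 × e^(−0.288×1.305) = 0.2400 × 35.4 × 0.6867 = 5.835 mg/L.
Minimum DO = C_s − D_c = 8.31 − 5.835 = 2.475 mg/L.
x_c = v t_c = 0.336 m/s × 1.305 d × 86400 s/d = 37880 m ≈ 37.9 km.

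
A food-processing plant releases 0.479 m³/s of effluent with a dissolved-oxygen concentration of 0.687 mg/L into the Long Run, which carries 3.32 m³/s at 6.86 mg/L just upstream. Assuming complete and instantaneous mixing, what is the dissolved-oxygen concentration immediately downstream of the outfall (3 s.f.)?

Flow-weighted mixing: C = (Q_r C_r + Q_w C_w)/(Q_r + Q_w)
= (3.32×6.86 + 0.479×0.687)/(3.32 + 0.479) = 23.10/3.799 = 6.082 mg/L.

6.08 mg/L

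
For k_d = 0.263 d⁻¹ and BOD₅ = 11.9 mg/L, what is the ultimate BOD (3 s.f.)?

BOD₅ = L₀(1 − e^(−5k_d)) ⇒ L₀ = BOD₅ / (1 − e^(−5×0.263))
= 11.9 / (1 − 0.2685) = 11.9 / 0.7315 = 16.27 mg/L.

L₀ ≈ 16.3 mg/L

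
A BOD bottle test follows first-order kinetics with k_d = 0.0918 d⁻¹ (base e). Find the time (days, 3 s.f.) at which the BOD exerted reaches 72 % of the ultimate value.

y/L₀ = 1 − e^(−k_d t) = 0.72 ⇒ e^(−k_d t) = 0.280
t = −ln(0.280) / 0.0918 = 1.273 / 0.0918 = 13.87 d.

t ≈ 13.9 d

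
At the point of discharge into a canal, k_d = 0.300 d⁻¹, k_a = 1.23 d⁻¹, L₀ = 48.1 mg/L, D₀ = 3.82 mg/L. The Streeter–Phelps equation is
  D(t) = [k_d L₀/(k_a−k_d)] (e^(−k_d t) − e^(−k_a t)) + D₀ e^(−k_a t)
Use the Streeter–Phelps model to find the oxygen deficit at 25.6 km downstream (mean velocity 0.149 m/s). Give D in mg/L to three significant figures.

Travel time t = x/v = 25.6 km / (0.149 m/s) = 25600 m / 0.149 m/s = 171800 s = 1.989 d.
k_d L₀/(k_a−k_d) = 0.300×48.1/(1.23−0.300) = 14.43/0.9300 = 15.52 mg/L.
e^(−k_d t) = e^(−0.300×1.989) = 0.5507; e^(−k_a t) = e^(−1.23×1.989) = 0.08665.
D = 15.52 × (0.5507 − 0.08665) + 3.82 × 0.08665 = 7.200 + 0.3310 = 7.531 mg/L.

D ≈ 7.53 mg/L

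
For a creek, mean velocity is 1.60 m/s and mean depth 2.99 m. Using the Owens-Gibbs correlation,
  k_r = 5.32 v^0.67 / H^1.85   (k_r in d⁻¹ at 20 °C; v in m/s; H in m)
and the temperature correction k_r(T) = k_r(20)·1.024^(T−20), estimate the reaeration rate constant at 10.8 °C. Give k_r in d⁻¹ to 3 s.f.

k_r(20) = 5.32 × 1.60^0.67 / 2.99^1.85 = 5.32 × 1.370 / 7.586 = 0.9609 d⁻¹.
k_r(10.8) = 0.9609 × 1.024^(10.8−20) = 0.9609 × 0.8040 = 0.7725 d⁻¹.

k_r ≈ 0.773 d⁻¹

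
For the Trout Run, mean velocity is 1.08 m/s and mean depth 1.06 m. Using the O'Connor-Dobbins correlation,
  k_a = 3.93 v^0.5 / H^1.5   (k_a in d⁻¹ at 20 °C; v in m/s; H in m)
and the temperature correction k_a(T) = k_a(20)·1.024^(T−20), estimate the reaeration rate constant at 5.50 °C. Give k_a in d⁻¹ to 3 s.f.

k_a(20) = 3.93 × 1.08^0.5 / 1.06^1.5 = 3.93 × 1.039 / 1.091 = 3.742 d⁻¹.
k_a(5.50) = 3.742 × 1.024^(5.50−20) = 3.742 × 0.7090 = 2.653 d⁻¹.

k_a ≈ 2.65 d⁻¹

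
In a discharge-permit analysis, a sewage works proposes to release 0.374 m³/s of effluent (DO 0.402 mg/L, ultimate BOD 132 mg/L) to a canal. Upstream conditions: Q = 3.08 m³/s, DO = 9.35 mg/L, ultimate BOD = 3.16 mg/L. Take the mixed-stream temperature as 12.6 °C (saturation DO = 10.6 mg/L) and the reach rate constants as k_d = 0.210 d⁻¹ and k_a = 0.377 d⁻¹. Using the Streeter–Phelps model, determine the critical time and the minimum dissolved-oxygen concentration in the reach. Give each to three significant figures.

t_c ≈ 2.85 d; minimum DO ≈ 5.36 mg/L

Mixed DO = (3.08×9.35 + 0.374×0.402)/(3.08+0.374) = 28.95/3.454 = 8.381 mg/L.
Mixed L₀ = (3.08×3.16 + 0.374×132)/(3.454) = 59.10/3.454 = 17.11 mg/L.
Initial deficit D₀ = C_s − DO₀ = 10.6 − 8.381 = 2.219 mg/L.
t_c = (1/0.1670) ln[(0.377/0.210)(1 − 2.219×0.1670/(0.210×17.11))] = 5.988 × ln(1.610) = 2.852 d.
D_c = (0.210/0.377) × 17.11 × e^(−0.210×2.852) = 0.5570 × 17.11 × 0.5494 = 5.236 mg/L.
Minimum DO = 10.6 − 5.236 = 5.364 mg/L.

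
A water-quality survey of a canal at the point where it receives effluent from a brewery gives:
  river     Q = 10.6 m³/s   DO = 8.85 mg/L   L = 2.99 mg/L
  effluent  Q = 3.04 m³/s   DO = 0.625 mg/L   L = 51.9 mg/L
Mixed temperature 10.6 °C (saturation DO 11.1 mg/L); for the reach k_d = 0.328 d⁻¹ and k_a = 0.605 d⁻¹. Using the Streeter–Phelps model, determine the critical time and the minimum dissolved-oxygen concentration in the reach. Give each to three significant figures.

Mixed DO = (10.6×8.85 + 3.04×0.625)/(10.6+3.04) = 95.71/13.64 = 7.017 mg/L.
Mixed L₀ = (10.6×2.99 + 3.04×51.9)/(13.64) = 189.5/13.64 = 13.89 mg/L.
Initial deficit D₀ = C_s − DO₀ = 11.1 − 7.017 = 4.083 mg/L.
t_c = (1/0.2770) ln[(0.605/0.328)(1 − 4.083×0.2770/(0.328×13.89))] = 3.610 × ln(1.387) = 1.180 d.
D_c = (0.328/0.605) × 13.89 × e^(−0.328×1.180) = 0.5421 × 13.89 × 0.6791 = 5.114 mg/L.
Minimum DO = 11.1 − 5.114 = 5.986 mg/L.

t_c ≈ 1.18 d; minimum DO ≈ 5.99 mg/L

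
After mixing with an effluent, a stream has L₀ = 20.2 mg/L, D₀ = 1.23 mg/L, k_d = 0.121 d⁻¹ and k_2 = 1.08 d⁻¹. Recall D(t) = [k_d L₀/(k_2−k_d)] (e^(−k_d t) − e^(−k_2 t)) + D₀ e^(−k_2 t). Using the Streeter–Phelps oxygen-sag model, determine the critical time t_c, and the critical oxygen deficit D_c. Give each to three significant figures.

At the critical point dD/dt = 0, so k_d L₀ e^(−k_d t) = k_2 D. Substituting D(t) from the Streeter–Phelps equation and solving for t gives
t_c = ln[(k_2/k_d)(1 − D₀(k_2−k_d)/(k_d L₀))] / (k_2−k_d).
Here k_2−k_d = 0.9590 d⁻¹ and 1 − D₀(k_2−k_d)/(k_d L₀) = 1 − 1.23×0.9590/(0.121×20.2) = 0.5174, so
t_c = ln(8.926 × 0.5174) / 0.9590 = 1.530 / 0.9590 = 1.595 d.
L(t_c) = L₀ e^(−k_d t_c) = 20.2 × 0.8244 = 16.65 mg/L, and at the critical point k_2 D_c = k_d L, so D_c = (0.121/1.08) × 16.65 = 1.866 mg/L.

t_c ≈ 1.60 d; D_c ≈ 1.87 mg/L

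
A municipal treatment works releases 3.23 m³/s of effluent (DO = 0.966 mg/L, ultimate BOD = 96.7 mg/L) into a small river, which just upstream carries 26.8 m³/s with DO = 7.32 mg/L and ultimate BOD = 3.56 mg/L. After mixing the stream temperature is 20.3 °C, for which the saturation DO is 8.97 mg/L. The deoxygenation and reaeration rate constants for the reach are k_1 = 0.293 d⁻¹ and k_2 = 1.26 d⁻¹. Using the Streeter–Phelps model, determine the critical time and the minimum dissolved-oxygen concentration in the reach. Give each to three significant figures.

t_c ≈ 0.642 d; minimum DO ≈ 6.35 mg/L

Mixed DO = (26.8×7.32 + 3.23×0.966)/(26.8+3.23) = 199.3/30.03 = 6.637 mg/L.
Mixed L₀ = (26.8×3.56 + 3.23×96.7)/(30.03) = 407.7/30.03 = 13.58 mg/L.
Initial deficit D₀ = C_s − DO₀ = 8.97 − 6.637 = 2.333 mg/L.
t_c = (1/0.9670) ln[(1.26/0.293)(1 − 2.333×0.9670/(0.293×13.58))] = 1.034 × ln(1.861) = 0.6425 d.
D_c = (0.293/1.26) × 13.58 × e^(−0.293×0.6425) = 0.2325 × 13.58 × 0.8284 = 2.616 mg/L.
Minimum DO = 8.97 − 2.616 = 6.354 mg/L.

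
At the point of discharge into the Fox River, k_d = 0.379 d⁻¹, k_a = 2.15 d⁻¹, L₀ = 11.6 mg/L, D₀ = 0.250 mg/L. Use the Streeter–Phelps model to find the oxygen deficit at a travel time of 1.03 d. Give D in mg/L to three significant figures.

k_d L₀/(k_a−k_d) = 0.379×11.6/(2.15−0.379) = 4.396/1.771 = 2.482 mg/L.
e^(−k_d t) = e^(−0.379×1.030) = 0.6768; e^(−k_a t) = e^(−2.15×1.030) = 0.1092.
D = 2.482 × (0.6768 − 0.1092) + 0.250 × 0.1092 = 1.409 + 0.02730 = 1.436 mg/L.

D ≈ 1.44 mg/L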